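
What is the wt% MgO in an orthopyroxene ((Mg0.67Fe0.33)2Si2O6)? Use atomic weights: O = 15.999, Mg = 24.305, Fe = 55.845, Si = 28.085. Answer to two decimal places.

24.37 wt%

Molar mass of (Mg0.67Fe0.33)2Si2O6 = 1.34×24.305 + 0.66×55.845 + 2×28.085 + 6×15.999 = 221.590 g/mol.
Each formula unit contains 1.34 Mg, equivalent to 1.34/1 = 1.3400 mol MgO.
M(MgO) = 1×24.305 + 1×15.999 = 40.304 g/mol.
Mass of MgO per formula unit = 1.3400 × 40.304 = 54.007 g.
MgO wt% = 54.007 / 221.590 × 100 = 24.37%.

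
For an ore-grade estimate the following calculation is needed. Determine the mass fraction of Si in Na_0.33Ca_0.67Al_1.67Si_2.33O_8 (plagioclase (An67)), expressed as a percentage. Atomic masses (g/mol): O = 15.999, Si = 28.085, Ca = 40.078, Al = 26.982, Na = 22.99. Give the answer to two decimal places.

23.98 mass %

Formula mass = 0.33×22.99 + 0.67×40.078 + 1.67×26.982 + 2.33×28.085 + 8×15.999 = 272.929 g/mol, of which 65.438 g is Si.
So Si makes up 65.438/272.929 = 0.2398 of the mass, i.e. 23.98%.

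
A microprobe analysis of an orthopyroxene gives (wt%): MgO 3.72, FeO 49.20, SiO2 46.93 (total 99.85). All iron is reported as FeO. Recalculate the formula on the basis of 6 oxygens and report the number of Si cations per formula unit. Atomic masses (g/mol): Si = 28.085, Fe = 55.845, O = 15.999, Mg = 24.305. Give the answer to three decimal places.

MgO: 3.72/40.304 = 0.09230 mol → 0.09230 mol Mg, 0.09230 mol O.
FeO: 49.20/71.844 = 0.68482 mol → 0.68482 mol Fe, 0.68482 mol O.
SiO2: 46.93/60.083 = 0.78109 mol → 0.78109 mol Si, 1.56218 mol O.
Total oxygen = 2.33930 mol. Normalization factor = 6/2.33930 = 2.56487.
Si per 6 O = 0.78109 × 2.56487 = 2.003.

2.003 Si apfu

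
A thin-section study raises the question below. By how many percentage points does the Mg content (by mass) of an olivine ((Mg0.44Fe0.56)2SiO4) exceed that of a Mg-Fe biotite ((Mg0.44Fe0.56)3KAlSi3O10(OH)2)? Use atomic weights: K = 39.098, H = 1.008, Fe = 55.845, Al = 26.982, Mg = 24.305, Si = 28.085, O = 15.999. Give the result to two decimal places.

5.33 percentage points

Mg in (Mg0.44Fe0.56)2SiO4: molar mass 176.016 g/mol; 0.88×24.305 = 21.388 g → 12.15 wt%.
Mg in (Mg0.44Fe0.56)3KAlSi3O10(OH)2: molar mass 470.241 g/mol; 1.32×24.305 = 32.083 g → 6.82 wt%.
Difference = 12.15 − 6.82 = 5.33 percentage points.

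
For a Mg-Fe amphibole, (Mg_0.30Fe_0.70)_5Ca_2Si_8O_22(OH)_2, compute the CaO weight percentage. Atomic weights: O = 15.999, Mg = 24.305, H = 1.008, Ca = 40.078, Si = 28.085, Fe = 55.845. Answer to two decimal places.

Formula mass = 922.743 g/mol.
2 Ca → 2.0000 mol CaO per formula unit; M(CaO) = 56.077, so CaO mass = 112.154 g.
112.154/922.743 × 100 = 12.15 wt%.

12.15 wt%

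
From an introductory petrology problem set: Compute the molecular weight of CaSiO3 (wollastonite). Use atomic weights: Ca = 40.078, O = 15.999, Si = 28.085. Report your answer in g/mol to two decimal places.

116.16 g/mol

M = 1*40.078 + 1*28.085 + 3*15.999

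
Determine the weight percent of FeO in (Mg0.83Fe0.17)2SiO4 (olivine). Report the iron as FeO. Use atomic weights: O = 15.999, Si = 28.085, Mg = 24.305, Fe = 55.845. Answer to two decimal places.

16.13 wt%

Formula mass = 151.415 g/mol.
0.34 Fe → 0.3400 mol FeO per formula unit; M(FeO) = 71.844, so FeO mass = 24.427 g.
24.427/151.415 × 100 = 16.13 wt%.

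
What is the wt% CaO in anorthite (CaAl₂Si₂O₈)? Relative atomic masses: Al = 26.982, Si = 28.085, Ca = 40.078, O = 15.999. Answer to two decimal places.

20.16 wt%

Formula mass = 278.204 g/mol.
1 Ca → 1.0000 mol CaO per formula unit; M(CaO) = 56.077, so CaO mass = 56.077 g.
56.077/278.204 × 100 = 20.16 wt%.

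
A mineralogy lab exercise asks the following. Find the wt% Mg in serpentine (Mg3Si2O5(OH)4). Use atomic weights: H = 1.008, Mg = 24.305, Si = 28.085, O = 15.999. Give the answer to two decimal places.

26.31 weight percent

Formula mass = 3·24.305 + 2·28.085 + 9·15.999 + 4·1.008 = 277.108 g/mol, of which 72.915 g is Mg.
So Mg makes up 72.915/277.108 = 0.2631 of the mass, i.e. 26.31%.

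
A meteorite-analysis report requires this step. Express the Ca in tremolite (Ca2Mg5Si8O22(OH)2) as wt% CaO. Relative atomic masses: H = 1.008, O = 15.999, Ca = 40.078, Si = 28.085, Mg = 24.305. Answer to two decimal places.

M(Ca2Mg5Si8O22(OH)2) = 812.353 g/mol; M(CaO) = 56.077 g/mol.
Moles CaO per formula unit = 2 Ca ÷ 1 = 2.0000.
CaO fraction = (2.0000 × 56.077) / 812.353 = 112.154/812.353 = 0.1381.

13.81 wt%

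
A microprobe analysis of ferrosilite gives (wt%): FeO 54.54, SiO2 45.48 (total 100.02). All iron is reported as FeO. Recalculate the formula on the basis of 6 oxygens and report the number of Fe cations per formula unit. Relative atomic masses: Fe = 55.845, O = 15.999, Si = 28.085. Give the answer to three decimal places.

FeO: 54.54/71.844 = 0.75914 mol → 0.75914 mol Fe, 0.75914 mol O.
SiO2: 45.48/60.083 = 0.75695 mol → 0.75695 mol Si, 1.51390 mol O.
Total oxygen = 2.27304 mol. Normalization factor = 6/2.27304 = 2.63964.
Fe per 6 O = 0.75914 × 2.63964 = 2.004.

2.004 Fe apfu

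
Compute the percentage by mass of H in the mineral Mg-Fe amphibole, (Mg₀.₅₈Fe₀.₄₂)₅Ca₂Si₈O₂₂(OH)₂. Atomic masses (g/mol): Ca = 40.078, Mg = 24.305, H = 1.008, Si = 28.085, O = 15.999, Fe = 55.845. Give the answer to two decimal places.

Formula mass = 2.90×24.305 + 2.10×55.845 + 2×40.078 + 8×28.085 + 24×15.999 + 2×1.008 = 878.587 g/mol, of which 2.016 g is H.
So H makes up 2.016/878.587 = 0.0023 of the mass, i.e. 0.23%.

0.23 wt%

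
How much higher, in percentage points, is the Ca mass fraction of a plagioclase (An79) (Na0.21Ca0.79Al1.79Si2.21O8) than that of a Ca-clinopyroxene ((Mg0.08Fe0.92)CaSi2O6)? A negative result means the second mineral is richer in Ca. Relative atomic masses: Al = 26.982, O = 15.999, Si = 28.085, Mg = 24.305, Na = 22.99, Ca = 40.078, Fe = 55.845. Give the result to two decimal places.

Ca in Na0.21Ca0.79Al1.79Si2.21O8: molar mass 274.847 g/mol; 0.79×40.078 = 31.662 g → 11.52 wt%.
Ca in (Mg0.08Fe0.92)CaSi2O6: molar mass 245.564 g/mol; 1×40.078 = 40.078 g → 16.32 wt%.
Difference = 11.52 − 16.32 = -4.80 percentage points.

-4.80 percentage points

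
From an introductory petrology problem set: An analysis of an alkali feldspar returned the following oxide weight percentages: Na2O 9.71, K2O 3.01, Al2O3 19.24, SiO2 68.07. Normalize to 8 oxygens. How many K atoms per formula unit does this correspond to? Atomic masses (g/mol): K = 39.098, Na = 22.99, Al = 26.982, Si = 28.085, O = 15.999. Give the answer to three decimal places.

Na2O (M=61.979): mol = 0.15667; Na = 0.31334, O = 0.15667.
K2O (M=94.195): mol = 0.03195; K = 0.06390, O = 0.03195.
Al2O3 (M=101.961): mol = 0.18870; Al = 0.37740, O = 0.56610.
SiO2 (M=60.083): mol = 1.13293; Si = 1.13293, O = 2.26586.
ΣO = 3.02058; factor = 8/ΣO = 2.64850.
K apfu = 0.06390 × 2.64850 = 0.169.

0.169 K apfu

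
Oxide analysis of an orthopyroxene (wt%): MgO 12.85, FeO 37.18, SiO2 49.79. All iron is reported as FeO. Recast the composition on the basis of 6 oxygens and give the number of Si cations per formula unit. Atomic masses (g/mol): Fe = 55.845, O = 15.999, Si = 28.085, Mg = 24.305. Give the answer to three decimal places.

12.85 wt% MgO ÷ 40.304 g/mol = 0.31883 mol, giving 0.31883 Mg and 0.31883 O.
37.18 wt% FeO ÷ 71.844 g/mol = 0.51751 mol, giving 0.51751 Fe and 0.51751 O.
49.79 wt% SiO2 ÷ 60.083 g/mol = 0.82869 mol, giving 0.82869 Si and 1.65738 O.
Oxygen sums to 2.49372; scaling by 6/2.49372 = 2.40604 puts the formula on 6 O.
Si: 0.82869 × 2.40604 = 1.994 atoms per formula unit.

1.994 Si apfu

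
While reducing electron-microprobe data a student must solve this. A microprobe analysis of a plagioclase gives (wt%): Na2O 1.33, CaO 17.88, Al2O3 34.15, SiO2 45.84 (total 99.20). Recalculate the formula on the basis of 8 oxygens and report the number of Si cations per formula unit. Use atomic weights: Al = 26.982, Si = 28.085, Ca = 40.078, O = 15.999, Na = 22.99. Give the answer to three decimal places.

1.33 wt% Na2O ÷ 61.979 g/mol = 0.02146 mol, giving 0.04292 Na and 0.02146 O.
17.88 wt% CaO ÷ 56.077 g/mol = 0.31885 mol, giving 0.31885 Ca and 0.31885 O.
34.15 wt% Al2O3 ÷ 101.961 g/mol = 0.33493 mol, giving 0.66986 Al and 1.00479 O.
45.84 wt% SiO2 ÷ 60.083 g/mol = 0.76294 mol, giving 0.76294 Si and 1.52588 O.
Oxygen sums to 2.87098; scaling by 8/2.87098 = 2.78650 puts the formula on 8 O.
Si: 0.76294 × 2.78650 = 2.126 atoms per formula unit.

2.126 Si apfu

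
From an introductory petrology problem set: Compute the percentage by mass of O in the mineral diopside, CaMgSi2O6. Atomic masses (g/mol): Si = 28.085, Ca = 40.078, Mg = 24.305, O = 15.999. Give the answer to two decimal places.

44.33 mass %

Formula mass = 1*40.078 + 1*24.305 + 2*28.085 + 6*15.999 = 216.547 g/mol, of which 95.994 g is O.
So O makes up 95.994/216.547 = 0.4433 of the mass, i.e. 44.33%.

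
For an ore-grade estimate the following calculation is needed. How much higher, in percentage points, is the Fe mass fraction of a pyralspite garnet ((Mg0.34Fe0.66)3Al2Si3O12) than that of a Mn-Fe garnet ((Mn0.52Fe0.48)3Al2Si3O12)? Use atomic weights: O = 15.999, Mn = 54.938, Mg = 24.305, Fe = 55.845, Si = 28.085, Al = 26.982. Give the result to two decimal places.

First mineral: 110.573 g Fe in 465.571 g formula = 23.75 wt% Fe.
Second mineral: 80.417 g Fe in 496.327 g formula = 16.20 wt% Fe.
23.75% − 16.20% gives a difference of 7.55 percentage points.

7.55 percentage points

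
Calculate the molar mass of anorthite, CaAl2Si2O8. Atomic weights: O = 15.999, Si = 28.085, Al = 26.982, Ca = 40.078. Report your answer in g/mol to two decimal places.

The formula mass is the sum 1*40.078 + 2*26.982 + 2*28.085 + 8*15.999.

278.20 g/mol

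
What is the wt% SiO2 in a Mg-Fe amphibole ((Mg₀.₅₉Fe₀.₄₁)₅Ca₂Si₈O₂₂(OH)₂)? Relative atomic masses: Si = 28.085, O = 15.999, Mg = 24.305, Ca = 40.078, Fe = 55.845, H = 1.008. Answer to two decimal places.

M((Mg₀.₅₉Fe₀.₄₁)₅Ca₂Si₈O₂₂(OH)₂) = 877.010 g/mol; M(SiO2) = 60.083 g/mol.
Moles SiO2 per formula unit = 8 Si ÷ 1 = 8.0000.
SiO2 fraction = (8.0000 × 60.083) / 877.010 = 480.664/877.010 = 0.5481.

54.81 wt%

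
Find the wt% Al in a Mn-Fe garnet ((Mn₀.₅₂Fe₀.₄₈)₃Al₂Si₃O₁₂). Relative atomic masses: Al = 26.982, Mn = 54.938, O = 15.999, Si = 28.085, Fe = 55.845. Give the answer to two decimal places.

10.87 weight percent

Formula mass = 1.56·54.938 + 1.44·55.845 + 2·26.982 + 3·28.085 + 12·15.999 = 496.327 g/mol, of which 53.964 g is Al.
So Al makes up 53.964/496.327 = 0.1087 of the mass, i.e. 10.87%.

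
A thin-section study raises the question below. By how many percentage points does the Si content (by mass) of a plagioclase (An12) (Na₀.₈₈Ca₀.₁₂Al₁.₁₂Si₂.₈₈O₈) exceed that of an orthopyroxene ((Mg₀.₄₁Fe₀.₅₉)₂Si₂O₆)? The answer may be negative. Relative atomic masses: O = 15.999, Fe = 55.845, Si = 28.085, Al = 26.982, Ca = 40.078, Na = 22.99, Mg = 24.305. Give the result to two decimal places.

7.02 percentage points

M(Na₀.₈₈Ca₀.₁₂Al₁.₁₂Si₂.₈₈O₈) = 264.137 g/mol, so wt% Si = 80.885/264.137 × 100 = 30.62%.
M((Mg₀.₄₁Fe₀.₅₉)₂Si₂O₆) = 237.991 g/mol, so wt% Si = 56.170/237.991 × 100 = 23.60%.
30.62 − 23.60 = 7.02 pp.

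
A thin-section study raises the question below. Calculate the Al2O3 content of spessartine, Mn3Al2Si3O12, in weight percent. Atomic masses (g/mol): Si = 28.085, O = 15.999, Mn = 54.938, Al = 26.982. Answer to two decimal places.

Formula mass = 495.021 g/mol.
2 Al → 1.0000 mol Al2O3 per formula unit; M(Al2O3) = 101.961, so Al2O3 mass = 101.961 g.
101.961/495.021 × 100 = 20.60 wt%.

20.60 wt%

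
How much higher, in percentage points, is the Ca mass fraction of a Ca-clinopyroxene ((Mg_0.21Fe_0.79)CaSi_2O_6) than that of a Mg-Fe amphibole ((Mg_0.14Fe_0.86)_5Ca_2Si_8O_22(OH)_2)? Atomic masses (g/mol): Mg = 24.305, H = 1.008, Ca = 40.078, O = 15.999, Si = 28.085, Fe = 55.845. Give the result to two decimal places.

8.14 percentage points

M((Mg_0.21Fe_0.79)CaSi_2O_6) = 241.464 g/mol, so wt% Ca = 40.078/241.464 × 100 = 16.60%.
M((Mg_0.14Fe_0.86)_5Ca_2Si_8O_22(OH)_2) = 947.975 g/mol, so wt% Ca = 80.156/947.975 × 100 = 8.46%.
16.60 − 8.46 = 8.14 pp.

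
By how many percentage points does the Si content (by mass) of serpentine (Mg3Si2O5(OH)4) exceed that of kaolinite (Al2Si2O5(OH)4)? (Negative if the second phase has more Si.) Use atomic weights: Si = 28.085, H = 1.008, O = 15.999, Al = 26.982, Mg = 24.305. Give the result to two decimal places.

Si in Mg3Si2O5(OH)4: molar mass 277.108 g/mol; 2×28.085 = 56.170 g → 20.27 wt%.
Si in Al2Si2O5(OH)4: molar mass 258.157 g/mol; 2×28.085 = 56.170 g → 21.76 wt%.
Difference = 20.27 − 21.76 = -1.49 percentage points.

-1.49 percentage points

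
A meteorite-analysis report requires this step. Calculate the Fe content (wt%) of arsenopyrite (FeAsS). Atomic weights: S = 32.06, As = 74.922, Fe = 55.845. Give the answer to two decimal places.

Molar mass of FeAsS: 1*55.845 + 1*74.922 + 1*32.06 = 162.827 g/mol.
Mass of Fe per formula unit: 1 × 55.845 = 55.845 g.
Weight fraction Fe = 55.845 / 162.827 = 0.3430.

34.30 wt%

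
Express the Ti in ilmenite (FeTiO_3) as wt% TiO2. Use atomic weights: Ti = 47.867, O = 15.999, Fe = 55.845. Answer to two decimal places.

Molar mass of FeTiO_3 = 1×55.845 + 1×47.867 + 3×15.999 = 151.709 g/mol.
Each formula unit contains 1 Ti, equivalent to 1/1 = 1.0000 mol TiO2.
M(TiO2) = 1×47.867 + 2×15.999 = 79.865 g/mol.
Mass of TiO2 per formula unit = 1.0000 × 79.865 = 79.865 g.
TiO2 wt% = 79.865 / 151.709 × 100 = 52.64%.

52.64 wt%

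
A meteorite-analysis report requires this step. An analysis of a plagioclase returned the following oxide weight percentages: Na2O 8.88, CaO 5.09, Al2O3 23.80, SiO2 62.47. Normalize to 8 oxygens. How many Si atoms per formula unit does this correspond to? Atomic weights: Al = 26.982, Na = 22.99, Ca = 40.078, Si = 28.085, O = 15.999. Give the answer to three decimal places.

Na2O: 8.88/61.979 = 0.14327 mol → 0.28654 mol Na, 0.14327 mol O.
CaO: 5.09/56.077 = 0.09077 mol → 0.09077 mol Ca, 0.09077 mol O.
Al2O3: 23.80/101.961 = 0.23342 mol → 0.46684 mol Al, 0.70026 mol O.
SiO2: 62.47/60.083 = 1.03973 mol → 1.03973 mol Si, 2.07946 mol O.
Total oxygen = 3.01376 mol. Normalization factor = 8/3.01376 = 2.65449.
Si per 8 O = 1.03973 × 2.65449 = 2.760.

2.760 Si apfu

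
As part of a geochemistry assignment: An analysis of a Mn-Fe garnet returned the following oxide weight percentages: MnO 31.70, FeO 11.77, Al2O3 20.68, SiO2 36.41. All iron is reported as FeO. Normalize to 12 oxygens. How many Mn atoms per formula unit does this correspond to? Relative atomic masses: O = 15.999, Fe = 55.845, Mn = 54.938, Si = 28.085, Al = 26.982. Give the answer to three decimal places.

MnO: 31.70/70.937 = 0.44688 mol → 0.44688 mol Mn, 0.44688 mol O.
FeO: 11.77/71.844 = 0.16383 mol → 0.16383 mol Fe, 0.16383 mol O.
Al2O3: 20.68/101.961 = 0.20282 mol → 0.40564 mol Al, 0.60846 mol O.
SiO2: 36.41/60.083 = 0.60600 mol → 0.60600 mol Si, 1.21200 mol O.
Total oxygen = 2.43117 mol. Normalization factor = 12/2.43117 = 4.93590.
Mn per 12 O = 0.44688 × 4.93590 = 2.206.

2.206 Mn apfu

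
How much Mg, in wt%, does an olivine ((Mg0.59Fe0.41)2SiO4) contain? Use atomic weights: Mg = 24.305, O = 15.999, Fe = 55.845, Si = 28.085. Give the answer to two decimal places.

17.22 wt%

Formula mass = 1.18·24.305 + 0.82·55.845 + 1·28.085 + 4·15.999 = 166.554 g/mol, of which 28.680 g is Mg.
So Mg makes up 28.680/166.554 = 0.1722 of the mass, i.e. 17.22%.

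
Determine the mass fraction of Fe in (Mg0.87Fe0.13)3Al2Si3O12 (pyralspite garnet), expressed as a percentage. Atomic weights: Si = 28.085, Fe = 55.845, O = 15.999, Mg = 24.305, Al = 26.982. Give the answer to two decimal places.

5.24 wt%

M((Mg0.87Fe0.13)3Al2Si3O12) = 415.423 g/mol.
Fe contributes 0.39 × 55.845 = 21.780 g per mole.
21.780/415.423 = 0.0524 → 5.24%.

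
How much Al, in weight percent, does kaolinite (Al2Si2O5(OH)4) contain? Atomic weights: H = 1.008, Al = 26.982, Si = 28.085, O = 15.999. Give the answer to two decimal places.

M(Al2Si2O5(OH)4) = 258.157 g/mol.
Al contributes 2 × 26.982 = 53.964 g per mole.
53.964/258.157 = 0.2090 → 20.90%.

20.90 weight percent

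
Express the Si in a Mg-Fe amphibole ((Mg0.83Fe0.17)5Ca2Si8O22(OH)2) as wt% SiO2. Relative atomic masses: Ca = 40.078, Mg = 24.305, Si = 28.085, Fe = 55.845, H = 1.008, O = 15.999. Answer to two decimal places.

57.28 wt%

Formula mass = 839.162 g/mol.
8 Si → 8.0000 mol SiO2 per formula unit; M(SiO2) = 60.083, so SiO2 mass = 480.664 g.
480.664/839.162 × 100 = 57.28 wt%.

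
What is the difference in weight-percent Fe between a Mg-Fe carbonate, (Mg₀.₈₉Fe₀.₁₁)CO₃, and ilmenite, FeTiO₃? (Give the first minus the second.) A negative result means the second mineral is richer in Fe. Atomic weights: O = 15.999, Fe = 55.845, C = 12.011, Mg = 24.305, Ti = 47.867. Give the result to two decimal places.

M((Mg₀.₈₉Fe₀.₁₁)CO₃) = 87.782 g/mol, so wt% Fe = 6.143/87.782 × 100 = 7.00%.
M(FeTiO₃) = 151.709 g/mol, so wt% Fe = 55.845/151.709 × 100 = 36.81%.
7.00 − 36.81 = -29.81 pp.

-29.81 percentage points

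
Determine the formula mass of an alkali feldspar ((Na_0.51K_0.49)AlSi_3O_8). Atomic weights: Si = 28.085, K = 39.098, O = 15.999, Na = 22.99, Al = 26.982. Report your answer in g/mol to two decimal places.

Na: 0.51 × 22.99 = 11.7249
K: 0.49 × 39.098 = 19.1580
Al: 1 × 26.982 = 26.9820
Si: 3 × 28.085 = 84.2550
O: 8 × 15.999 = 127.9920
Summing the contributions gives the formula mass.

270.11 g/mol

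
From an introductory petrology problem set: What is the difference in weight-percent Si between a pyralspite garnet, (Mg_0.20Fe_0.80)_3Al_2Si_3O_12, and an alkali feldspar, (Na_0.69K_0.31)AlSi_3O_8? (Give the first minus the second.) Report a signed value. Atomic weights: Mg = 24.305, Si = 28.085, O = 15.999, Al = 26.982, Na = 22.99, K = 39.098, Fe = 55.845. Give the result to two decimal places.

First mineral: 84.255 g Si in 478.818 g formula = 17.60 wt% Si.
Second mineral: 84.255 g Si in 267.212 g formula = 31.53 wt% Si.
17.60% − 31.53% gives a difference of -13.93 percentage points.

-13.93 percentage points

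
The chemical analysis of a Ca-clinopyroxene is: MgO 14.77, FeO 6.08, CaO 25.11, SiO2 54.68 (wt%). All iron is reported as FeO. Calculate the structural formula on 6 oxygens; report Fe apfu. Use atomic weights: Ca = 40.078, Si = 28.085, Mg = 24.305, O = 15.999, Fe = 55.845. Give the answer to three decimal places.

0.187 Fe apfu

MgO (M=40.304): mol = 0.36646; Mg = 0.36646, O = 0.36646.
FeO (M=71.844): mol = 0.08463; Fe = 0.08463, O = 0.08463.
CaO (M=56.077): mol = 0.44778; Ca = 0.44778, O = 0.44778.
SiO2 (M=60.083): mol = 0.91007; Si = 0.91007, O = 1.82014.
ΣO = 2.71901; factor = 6/ΣO = 2.20669.
Fe apfu = 0.08463 × 2.20669 = 0.187.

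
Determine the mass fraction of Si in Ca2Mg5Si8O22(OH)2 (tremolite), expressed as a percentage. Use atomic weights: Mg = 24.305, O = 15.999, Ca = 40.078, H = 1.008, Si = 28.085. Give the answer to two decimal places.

Formula mass = 2·40.078 + 5·24.305 + 8·28.085 + 24·15.999 + 2·1.008 = 812.353 g/mol, of which 224.680 g is Si.
So Si makes up 224.680/812.353 = 0.2766 of the mass, i.e. 27.66%.

27.66 weight percent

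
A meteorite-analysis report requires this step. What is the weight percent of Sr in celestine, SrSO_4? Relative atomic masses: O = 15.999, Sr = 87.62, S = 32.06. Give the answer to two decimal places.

M(SrSO_4) = 183.676 g/mol.
Sr contributes 1 × 87.62 = 87.620 g per mole.
87.620/183.676 = 0.4770 → 47.70%.

47.70 mass %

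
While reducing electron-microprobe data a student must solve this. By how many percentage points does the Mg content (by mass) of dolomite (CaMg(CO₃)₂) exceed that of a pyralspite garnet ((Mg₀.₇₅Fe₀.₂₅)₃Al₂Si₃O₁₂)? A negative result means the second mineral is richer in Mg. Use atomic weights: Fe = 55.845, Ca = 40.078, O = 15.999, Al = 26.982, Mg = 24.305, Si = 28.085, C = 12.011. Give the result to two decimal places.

0.37 percentage points

Mg in CaMg(CO₃)₂: molar mass 184.399 g/mol; 1×24.305 = 24.305 g → 13.18 wt%.
Mg in (Mg₀.₇₅Fe₀.₂₅)₃Al₂Si₃O₁₂: molar mass 426.777 g/mol; 2.25×24.305 = 54.686 g → 12.81 wt%.
Difference = 13.18 − 12.81 = 0.37 percentage points.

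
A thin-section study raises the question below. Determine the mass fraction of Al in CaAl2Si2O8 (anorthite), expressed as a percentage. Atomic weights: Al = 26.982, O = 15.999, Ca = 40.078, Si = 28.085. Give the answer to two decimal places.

19.40 wt%

M(CaAl2Si2O8) = 278.204 g/mol.
Al contributes 2 × 26.982 = 53.964 g per mole.
53.964/278.204 = 0.1940 → 19.40%.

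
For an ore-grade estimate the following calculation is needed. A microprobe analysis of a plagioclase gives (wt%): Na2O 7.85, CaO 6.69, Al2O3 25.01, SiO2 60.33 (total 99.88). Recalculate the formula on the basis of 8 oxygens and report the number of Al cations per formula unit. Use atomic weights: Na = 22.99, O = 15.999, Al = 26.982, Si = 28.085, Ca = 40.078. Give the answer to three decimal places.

7.85 wt% Na2O ÷ 61.979 g/mol = 0.12666 mol, giving 0.25332 Na and 0.12666 O.
6.69 wt% CaO ÷ 56.077 g/mol = 0.11930 mol, giving 0.11930 Ca and 0.11930 O.
25.01 wt% Al2O3 ÷ 101.961 g/mol = 0.24529 mol, giving 0.49058 Al and 0.73587 O.
60.33 wt% SiO2 ÷ 60.083 g/mol = 1.00411 mol, giving 1.00411 Si and 2.00822 O.
Oxygen sums to 2.99005; scaling by 8/2.99005 = 2.67554 puts the formula on 8 O.
Al: 0.49058 × 2.67554 = 1.313 atoms per formula unit.

1.313 Al apfu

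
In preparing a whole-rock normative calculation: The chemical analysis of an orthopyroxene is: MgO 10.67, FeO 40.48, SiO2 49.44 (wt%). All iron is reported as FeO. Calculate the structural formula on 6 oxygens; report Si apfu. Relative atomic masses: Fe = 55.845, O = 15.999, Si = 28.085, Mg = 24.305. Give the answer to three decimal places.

1.996 Si apfu

10.67 wt% MgO ÷ 40.304 g/mol = 0.26474 mol, giving 0.26474 Mg and 0.26474 O.
40.48 wt% FeO ÷ 71.844 g/mol = 0.56344 mol, giving 0.56344 Fe and 0.56344 O.
49.44 wt% SiO2 ÷ 60.083 g/mol = 0.82286 mol, giving 0.82286 Si and 1.64572 O.
Oxygen sums to 2.47390; scaling by 6/2.47390 = 2.42532 puts the formula on 6 O.
Si: 0.82286 × 2.42532 = 1.996 atoms per formula unit.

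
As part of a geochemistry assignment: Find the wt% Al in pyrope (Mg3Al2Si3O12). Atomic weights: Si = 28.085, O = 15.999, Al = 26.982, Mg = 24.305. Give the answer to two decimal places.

13.39 wt%

Formula mass = 3·24.305 + 2·26.982 + 3·28.085 + 12·15.999 = 403.122 g/mol, of which 53.964 g is Al.
So Al makes up 53.964/403.122 = 0.1339 of the mass, i.e. 13.39%.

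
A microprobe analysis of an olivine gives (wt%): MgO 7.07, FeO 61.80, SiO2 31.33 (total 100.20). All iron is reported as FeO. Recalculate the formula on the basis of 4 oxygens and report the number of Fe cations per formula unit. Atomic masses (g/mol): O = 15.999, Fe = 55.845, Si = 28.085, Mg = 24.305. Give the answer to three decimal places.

MgO: 7.07/40.304 = 0.17542 mol → 0.17542 mol Mg, 0.17542 mol O.
FeO: 61.80/71.844 = 0.86020 mol → 0.86020 mol Fe, 0.86020 mol O.
SiO2: 31.33/60.083 = 0.52145 mol → 0.52145 mol Si, 1.04290 mol O.
Total oxygen = 2.07852 mol. Normalization factor = 4/2.07852 = 1.92445.
Fe per 4 O = 0.86020 × 1.92445 = 1.655.

1.655 Fe apfu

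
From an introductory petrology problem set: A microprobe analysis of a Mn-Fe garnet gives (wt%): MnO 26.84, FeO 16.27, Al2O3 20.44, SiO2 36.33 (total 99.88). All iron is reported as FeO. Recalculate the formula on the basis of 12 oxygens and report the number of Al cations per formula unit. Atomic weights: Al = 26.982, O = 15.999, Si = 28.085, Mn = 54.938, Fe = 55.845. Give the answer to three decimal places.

MnO: 26.84/70.937 = 0.37836 mol → 0.37836 mol Mn, 0.37836 mol O.
FeO: 16.27/71.844 = 0.22646 mol → 0.22646 mol Fe, 0.22646 mol O.
Al2O3: 20.44/101.961 = 0.20047 mol → 0.40094 mol Al, 0.60141 mol O.
SiO2: 36.33/60.083 = 0.60466 mol → 0.60466 mol Si, 1.20932 mol O.
Total oxygen = 2.41555 mol. Normalization factor = 12/2.41555 = 4.96781.
Al per 12 O = 0.40094 × 4.96781 = 1.992.

1.992 Al apfu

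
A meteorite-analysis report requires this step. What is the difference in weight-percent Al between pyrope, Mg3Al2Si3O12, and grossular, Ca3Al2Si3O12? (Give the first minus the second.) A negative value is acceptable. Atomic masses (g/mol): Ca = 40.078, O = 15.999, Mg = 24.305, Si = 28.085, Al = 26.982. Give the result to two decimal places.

1.41 percentage points

Al in Mg3Al2Si3O12: molar mass 403.122 g/mol; 2×26.982 = 53.964 g → 13.39 wt%.
Al in Ca3Al2Si3O12: molar mass 450.441 g/mol; 2×26.982 = 53.964 g → 11.98 wt%.
Difference = 13.39 − 11.98 = 1.41 percentage points.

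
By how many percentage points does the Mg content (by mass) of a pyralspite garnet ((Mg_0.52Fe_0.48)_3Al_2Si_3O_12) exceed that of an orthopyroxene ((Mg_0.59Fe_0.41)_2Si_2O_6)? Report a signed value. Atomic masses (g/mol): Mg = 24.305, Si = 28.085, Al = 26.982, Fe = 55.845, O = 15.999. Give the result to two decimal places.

-4.20 percentage points

Mg in (Mg_0.52Fe_0.48)_3Al_2Si_3O_12: molar mass 448.540 g/mol; 1.56×24.305 = 37.916 g → 8.45 wt%.
Mg in (Mg_0.59Fe_0.41)_2Si_2O_6: molar mass 226.637 g/mol; 1.18×24.305 = 28.680 g → 12.65 wt%.
Difference = 8.45 − 12.65 = -4.20 percentage points.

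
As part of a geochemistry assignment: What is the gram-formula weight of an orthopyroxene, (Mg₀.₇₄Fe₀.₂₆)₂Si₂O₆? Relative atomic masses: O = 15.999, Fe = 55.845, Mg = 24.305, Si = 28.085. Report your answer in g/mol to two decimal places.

M = 1.48*24.305 + 0.52*55.845 + 2*28.085 + 6*15.999

217.17 g/mol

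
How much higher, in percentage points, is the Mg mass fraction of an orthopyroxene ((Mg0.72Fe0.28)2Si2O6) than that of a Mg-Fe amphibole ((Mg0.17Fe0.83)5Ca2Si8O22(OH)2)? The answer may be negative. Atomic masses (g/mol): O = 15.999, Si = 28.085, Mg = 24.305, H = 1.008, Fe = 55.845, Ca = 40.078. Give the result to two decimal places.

13.83 percentage points

M((Mg0.72Fe0.28)2Si2O6) = 218.436 g/mol, so wt% Mg = 34.999/218.436 × 100 = 16.02%.
M((Mg0.17Fe0.83)5Ca2Si8O22(OH)2) = 943.244 g/mol, so wt% Mg = 20.659/943.244 × 100 = 2.19%.
16.02 − 2.19 = 13.83 pp.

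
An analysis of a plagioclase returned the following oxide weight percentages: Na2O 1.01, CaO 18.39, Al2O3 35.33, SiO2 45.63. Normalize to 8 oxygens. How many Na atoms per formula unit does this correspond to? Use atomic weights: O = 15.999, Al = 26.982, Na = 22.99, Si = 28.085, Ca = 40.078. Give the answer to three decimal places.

Na2O (M=61.979): mol = 0.01630; Na = 0.03260, O = 0.01630.
CaO (M=56.077): mol = 0.32794; Ca = 0.32794, O = 0.32794.
Al2O3 (M=101.961): mol = 0.34651; Al = 0.69302, O = 1.03953.
SiO2 (M=60.083): mol = 0.75945; Si = 0.75945, O = 1.51890.
ΣO = 2.90267; factor = 8/ΣO = 2.75608.
Na apfu = 0.03260 × 2.75608 = 0.090.

0.090 Na apfu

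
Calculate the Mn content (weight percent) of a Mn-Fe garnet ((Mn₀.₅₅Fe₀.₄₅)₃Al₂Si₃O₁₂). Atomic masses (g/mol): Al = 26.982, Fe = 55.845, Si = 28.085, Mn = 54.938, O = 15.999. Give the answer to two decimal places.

18.27 weight percent

Formula mass = 1.65×54.938 + 1.35×55.845 + 2×26.982 + 3×28.085 + 12×15.999 = 496.245 g/mol, of which 90.648 g is Mn.
So Mn makes up 90.648/496.245 = 0.1827 of the mass, i.e. 18.27%.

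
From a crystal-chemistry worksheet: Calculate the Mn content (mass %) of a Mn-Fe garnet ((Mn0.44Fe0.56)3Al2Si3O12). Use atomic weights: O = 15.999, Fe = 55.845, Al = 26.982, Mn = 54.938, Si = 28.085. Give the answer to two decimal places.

Molar mass of (Mn0.44Fe0.56)3Al2Si3O12: 1.32*54.938 + 1.68*55.845 + 2*26.982 + 3*28.085 + 12*15.999 = 496.545 g/mol.
Mass of Mn per formula unit: 1.32 × 54.938 = 72.518 g.
Weight fraction Mn = 72.518 / 496.545 = 0.1460.

14.60 mass %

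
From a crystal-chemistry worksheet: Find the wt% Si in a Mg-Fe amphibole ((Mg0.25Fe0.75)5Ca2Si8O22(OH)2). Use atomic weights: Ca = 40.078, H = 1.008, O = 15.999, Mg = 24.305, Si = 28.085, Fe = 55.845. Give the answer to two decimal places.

Formula mass = 1.25×24.305 + 3.75×55.845 + 2×40.078 + 8×28.085 + 24×15.999 + 2×1.008 = 930.628 g/mol, of which 224.680 g is Si.
So Si makes up 224.680/930.628 = 0.2414 of the mass, i.e. 24.14%.

24.14 mass %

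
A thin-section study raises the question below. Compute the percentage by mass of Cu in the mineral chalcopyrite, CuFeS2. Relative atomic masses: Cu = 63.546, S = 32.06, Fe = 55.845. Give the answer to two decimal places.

34.63 wt%

Molar mass of CuFeS2: 1·63.546 + 1·55.845 + 2·32.06 = 183.511 g/mol.
Mass of Cu per formula unit: 1 × 63.546 = 63.546 g.
Weight fraction Cu = 63.546 / 183.511 = 0.3463.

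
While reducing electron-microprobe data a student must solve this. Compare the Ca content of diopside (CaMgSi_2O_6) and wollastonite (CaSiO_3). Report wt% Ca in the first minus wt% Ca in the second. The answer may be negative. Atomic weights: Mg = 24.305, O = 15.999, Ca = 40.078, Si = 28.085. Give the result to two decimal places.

-15.99 percentage points

M(CaMgSi_2O_6) = 216.547 g/mol, so wt% Ca = 40.078/216.547 × 100 = 18.51%.
M(CaSiO_3) = 116.160 g/mol, so wt% Ca = 40.078/116.160 × 100 = 34.50%.
18.51 − 34.50 = -15.99 pp.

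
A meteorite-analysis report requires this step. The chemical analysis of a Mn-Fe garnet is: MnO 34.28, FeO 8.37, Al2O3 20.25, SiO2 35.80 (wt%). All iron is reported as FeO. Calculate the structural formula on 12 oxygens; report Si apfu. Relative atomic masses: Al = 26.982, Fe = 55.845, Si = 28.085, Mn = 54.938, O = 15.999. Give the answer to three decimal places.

2.995 Si apfu

MnO (M=70.937): mol = 0.48325; Mn = 0.48325, O = 0.48325.
FeO (M=71.844): mol = 0.11650; Fe = 0.11650, O = 0.11650.
Al2O3 (M=101.961): mol = 0.19861; Al = 0.39722, O = 0.59583.
SiO2 (M=60.083): mol = 0.59584; Si = 0.59584, O = 1.19168.
ΣO = 2.38726; factor = 12/ΣO = 5.02668.
Si apfu = 0.59584 × 5.02668 = 2.995.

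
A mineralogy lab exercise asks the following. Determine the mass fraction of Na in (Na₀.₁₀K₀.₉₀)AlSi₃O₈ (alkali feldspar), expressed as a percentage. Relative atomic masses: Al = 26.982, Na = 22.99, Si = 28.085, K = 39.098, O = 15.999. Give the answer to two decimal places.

0.83 wt%

Formula mass = 0.10×22.99 + 0.90×39.098 + 1×26.982 + 3×28.085 + 8×15.999 = 276.716 g/mol, of which 2.299 g is Na.
So Na makes up 2.299/276.716 = 0.0083 of the mass, i.e. 0.83%.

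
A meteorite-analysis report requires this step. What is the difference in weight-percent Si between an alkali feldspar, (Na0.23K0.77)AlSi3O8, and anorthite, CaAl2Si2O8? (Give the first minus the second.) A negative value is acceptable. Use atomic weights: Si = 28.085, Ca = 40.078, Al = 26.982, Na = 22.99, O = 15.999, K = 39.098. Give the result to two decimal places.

10.49 percentage points

First mineral: 84.255 g Si in 274.622 g formula = 30.68 wt% Si.
Second mineral: 56.170 g Si in 278.204 g formula = 20.19 wt% Si.
30.68% − 20.19% gives a difference of 10.49 percentage points.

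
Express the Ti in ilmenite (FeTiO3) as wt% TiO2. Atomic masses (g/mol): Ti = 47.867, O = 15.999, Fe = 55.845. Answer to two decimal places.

52.64 wt%

M(FeTiO3) = 151.709 g/mol; M(TiO2) = 79.865 g/mol.
Moles TiO2 per formula unit = 1 Ti ÷ 1 = 1.0000.
TiO2 fraction = (1.0000 × 79.865) / 151.709 = 79.865/151.709 = 0.5264.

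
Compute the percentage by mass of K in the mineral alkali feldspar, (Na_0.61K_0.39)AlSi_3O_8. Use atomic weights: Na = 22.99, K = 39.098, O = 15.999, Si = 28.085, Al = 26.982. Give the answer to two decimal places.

5.68 mass %

Formula mass = 0.61·22.99 + 0.39·39.098 + 1·26.982 + 3·28.085 + 8·15.999 = 268.501 g/mol, of which 15.248 g is K.
So K makes up 15.248/268.501 = 0.0568 of the mass, i.e. 5.68%.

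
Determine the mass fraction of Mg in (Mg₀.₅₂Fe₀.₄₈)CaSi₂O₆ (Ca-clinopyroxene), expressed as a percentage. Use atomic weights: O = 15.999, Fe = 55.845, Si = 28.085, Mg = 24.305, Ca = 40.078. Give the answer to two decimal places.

Formula mass = 0.52×24.305 + 0.48×55.845 + 1×40.078 + 2×28.085 + 6×15.999 = 231.686 g/mol, of which 12.639 g is Mg.
So Mg makes up 12.639/231.686 = 0.0546 of the mass, i.e. 5.46%.

5.46 weight percent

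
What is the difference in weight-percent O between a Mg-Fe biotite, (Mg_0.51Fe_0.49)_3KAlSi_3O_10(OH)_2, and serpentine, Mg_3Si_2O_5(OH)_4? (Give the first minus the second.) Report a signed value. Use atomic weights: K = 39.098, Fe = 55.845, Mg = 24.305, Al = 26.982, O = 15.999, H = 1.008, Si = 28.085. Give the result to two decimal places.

-10.55 percentage points

M((Mg_0.51Fe_0.49)_3KAlSi_3O_10(OH)_2) = 463.618 g/mol, so wt% O = 191.988/463.618 × 100 = 41.41%.
M(Mg_3Si_2O_5(OH)_4) = 277.108 g/mol, so wt% O = 143.991/277.108 × 100 = 51.96%.
41.41 − 51.96 = -10.55 pp.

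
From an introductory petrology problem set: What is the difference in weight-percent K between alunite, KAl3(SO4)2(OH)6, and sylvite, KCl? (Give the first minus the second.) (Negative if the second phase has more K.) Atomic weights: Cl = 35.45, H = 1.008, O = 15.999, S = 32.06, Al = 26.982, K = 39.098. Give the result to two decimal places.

K in KAl3(SO4)2(OH)6: molar mass 414.198 g/mol; 1×39.098 = 39.098 g → 9.44 wt%.
K in KCl: molar mass 74.548 g/mol; 1×39.098 = 39.098 g → 52.45 wt%.
Difference = 9.44 − 52.45 = -43.01 percentage points.

-43.01 percentage points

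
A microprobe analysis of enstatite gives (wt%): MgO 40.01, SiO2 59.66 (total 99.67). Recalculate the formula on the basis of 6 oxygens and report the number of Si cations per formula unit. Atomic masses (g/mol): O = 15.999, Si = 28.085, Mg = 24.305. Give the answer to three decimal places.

MgO: 40.01/40.304 = 0.99271 mol → 0.99271 mol Mg, 0.99271 mol O.
SiO2: 59.66/60.083 = 0.99296 mol → 0.99296 mol Si, 1.98592 mol O.
Total oxygen = 2.97863 mol. Normalization factor = 6/2.97863 = 2.01435.
Si per 6 O = 0.99296 × 2.01435 = 2.000.

2.000 Si apfu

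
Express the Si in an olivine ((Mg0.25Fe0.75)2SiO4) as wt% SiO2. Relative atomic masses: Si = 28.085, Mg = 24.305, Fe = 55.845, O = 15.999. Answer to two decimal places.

31.96 wt%

M((Mg0.25Fe0.75)2SiO4) = 188.001 g/mol; M(SiO2) = 60.083 g/mol.
Moles SiO2 per formula unit = 1 Si ÷ 1 = 1.0000.
SiO2 fraction = (1.0000 × 60.083) / 188.001 = 60.083/188.001 = 0.3196.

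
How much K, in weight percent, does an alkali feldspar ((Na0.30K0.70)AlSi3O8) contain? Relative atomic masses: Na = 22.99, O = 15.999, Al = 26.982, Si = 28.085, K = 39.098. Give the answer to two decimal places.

10.01 weight percent

M((Na0.30K0.70)AlSi3O8) = 273.495 g/mol.
K contributes 0.70 × 39.098 = 27.369 g per mole.
27.369/273.495 = 0.1001 → 10.01%.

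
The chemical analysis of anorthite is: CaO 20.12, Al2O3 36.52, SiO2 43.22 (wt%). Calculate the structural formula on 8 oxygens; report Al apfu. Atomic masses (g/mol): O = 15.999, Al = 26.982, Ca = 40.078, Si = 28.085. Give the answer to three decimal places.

CaO: 20.12/56.077 = 0.35879 mol → 0.35879 mol Ca, 0.35879 mol O.
Al2O3: 36.52/101.961 = 0.35818 mol → 0.71636 mol Al, 1.07454 mol O.
SiO2: 43.22/60.083 = 0.71934 mol → 0.71934 mol Si, 1.43868 mol O.
Total oxygen = 2.87201 mol. Normalization factor = 8/2.87201 = 2.78551.
Al per 8 O = 0.71636 × 2.78551 = 1.995.

1.995 Al apfu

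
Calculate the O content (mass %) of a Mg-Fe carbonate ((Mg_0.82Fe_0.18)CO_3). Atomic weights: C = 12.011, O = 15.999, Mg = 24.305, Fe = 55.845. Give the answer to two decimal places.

M((Mg_0.82Fe_0.18)CO_3) = 89.990 g/mol.
O contributes 3 × 15.999 = 47.997 g per mole.
47.997/89.990 = 0.5334 → 53.34%.

53.34 mass %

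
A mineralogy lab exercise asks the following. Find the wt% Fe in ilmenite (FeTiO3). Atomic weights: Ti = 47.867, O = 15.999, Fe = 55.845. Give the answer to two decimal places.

36.81 weight percent

Molar mass of FeTiO3: 1·55.845 + 1·47.867 + 3·15.999 = 151.709 g/mol.
Mass of Fe per formula unit: 1 × 55.845 = 55.845 g.
Weight fraction Fe = 55.845 / 151.709 = 0.3681.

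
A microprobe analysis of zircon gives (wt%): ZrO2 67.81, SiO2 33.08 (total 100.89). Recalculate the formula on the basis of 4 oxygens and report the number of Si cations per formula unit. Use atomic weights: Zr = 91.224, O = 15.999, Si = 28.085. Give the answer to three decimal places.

1.000 Si apfu

ZrO2 (M=123.222): mol = 0.55031; Zr = 0.55031, O = 1.10062.
SiO2 (M=60.083): mol = 0.55057; Si = 0.55057, O = 1.10114.
ΣO = 2.20176; factor = 4/ΣO = 1.81673.
Si apfu = 0.55057 × 1.81673 = 1.000.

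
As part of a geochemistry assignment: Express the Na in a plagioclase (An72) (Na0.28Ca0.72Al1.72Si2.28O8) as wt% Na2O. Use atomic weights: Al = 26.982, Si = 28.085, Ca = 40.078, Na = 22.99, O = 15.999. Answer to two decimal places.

Formula mass = 273.728 g/mol.
0.28 Na → 0.1400 mol Na2O per formula unit; M(Na2O) = 61.979, so Na2O mass = 8.677 g.
8.677/273.728 × 100 = 3.17 wt%.

3.17 wt%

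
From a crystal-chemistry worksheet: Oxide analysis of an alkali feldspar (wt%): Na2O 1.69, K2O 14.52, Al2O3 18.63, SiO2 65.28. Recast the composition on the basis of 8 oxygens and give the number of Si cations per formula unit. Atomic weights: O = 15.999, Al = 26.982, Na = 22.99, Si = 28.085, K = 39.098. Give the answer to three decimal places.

Na2O (M=61.979): mol = 0.02727; Na = 0.05454, O = 0.02727.
K2O (M=94.195): mol = 0.15415; K = 0.30830, O = 0.15415.
Al2O3 (M=101.961): mol = 0.18272; Al = 0.36544, O = 0.54816.
SiO2 (M=60.083): mol = 1.08650; Si = 1.08650, O = 2.17300.
ΣO = 2.90258; factor = 8/ΣO = 2.75617.
Si apfu = 1.08650 × 2.75617 = 2.995.

2.995 Si apfu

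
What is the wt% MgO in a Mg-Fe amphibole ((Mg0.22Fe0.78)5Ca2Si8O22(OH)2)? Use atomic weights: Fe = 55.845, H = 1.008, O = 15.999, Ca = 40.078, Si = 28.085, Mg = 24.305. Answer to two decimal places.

M((Mg0.22Fe0.78)5Ca2Si8O22(OH)2) = 935.359 g/mol; M(MgO) = 40.304 g/mol.
Moles MgO per formula unit = 1.10 Mg ÷ 1 = 1.1000.
MgO fraction = (1.1000 × 40.304) / 935.359 = 44.334/935.359 = 0.0474.

4.74 wt%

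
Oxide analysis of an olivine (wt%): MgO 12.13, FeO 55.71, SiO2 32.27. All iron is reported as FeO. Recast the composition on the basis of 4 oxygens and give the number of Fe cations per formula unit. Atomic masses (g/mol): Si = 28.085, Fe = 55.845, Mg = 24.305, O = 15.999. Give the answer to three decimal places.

1.442 Fe apfu

12.13 wt% MgO ÷ 40.304 g/mol = 0.30096 mol, giving 0.30096 Mg and 0.30096 O.
55.71 wt% FeO ÷ 71.844 g/mol = 0.77543 mol, giving 0.77543 Fe and 0.77543 O.
32.27 wt% SiO2 ÷ 60.083 g/mol = 0.53709 mol, giving 0.53709 Si and 1.07418 O.
Oxygen sums to 2.15057; scaling by 4/2.15057 = 1.85997 puts the formula on 4 O.
Fe: 0.77543 × 1.85997 = 1.442 atoms per formula unit.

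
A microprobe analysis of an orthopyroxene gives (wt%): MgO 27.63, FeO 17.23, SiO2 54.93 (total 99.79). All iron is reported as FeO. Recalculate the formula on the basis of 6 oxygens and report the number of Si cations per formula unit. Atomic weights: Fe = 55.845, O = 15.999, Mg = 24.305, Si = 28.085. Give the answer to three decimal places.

MgO (M=40.304): mol = 0.68554; Mg = 0.68554, O = 0.68554.
FeO (M=71.844): mol = 0.23983; Fe = 0.23983, O = 0.23983.
SiO2 (M=60.083): mol = 0.91424; Si = 0.91424, O = 1.82848.
ΣO = 2.75385; factor = 6/ΣO = 2.17877.
Si apfu = 0.91424 × 2.17877 = 1.992.

1.992 Si apfu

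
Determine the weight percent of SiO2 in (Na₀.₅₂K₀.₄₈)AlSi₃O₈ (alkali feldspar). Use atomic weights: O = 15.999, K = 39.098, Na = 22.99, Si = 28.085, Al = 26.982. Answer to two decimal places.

66.77 wt%

M((Na₀.₅₂K₀.₄₈)AlSi₃O₈) = 269.951 g/mol; M(SiO2) = 60.083 g/mol.
Moles SiO2 per formula unit = 3 Si ÷ 1 = 3.0000.
SiO2 fraction = (3.0000 × 60.083) / 269.951 = 180.249/269.951 = 0.6677.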